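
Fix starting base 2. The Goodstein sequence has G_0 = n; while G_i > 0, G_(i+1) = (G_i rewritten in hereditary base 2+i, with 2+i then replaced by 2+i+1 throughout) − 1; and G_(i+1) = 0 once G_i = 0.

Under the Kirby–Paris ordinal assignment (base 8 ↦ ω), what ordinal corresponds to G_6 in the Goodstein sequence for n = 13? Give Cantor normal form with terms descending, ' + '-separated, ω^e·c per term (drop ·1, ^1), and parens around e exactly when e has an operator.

ω^(ω + 1) + ω^3·3 + ω^2·3 + ω·2 + 7

(0) 13|_2 = 2^(2 + 1) + 2^2 + 1 ↦ 3^(3 + 1) + 3^3 + 1|_3 = 109 ⇒ 108
(1) 108|_3 = 3^(3 + 1) + 3^3 ↦ 4^(4 + 1) + 4^4|_4 = 1280 ⇒ 1279
(2) 1279|_4 = 4^(4 + 1) + 3·4^3 + 3·4^2 + 3·4 + 3 ↦ 5^(5 + 1) + 3·5^3 + 3·5^2 + 3·5 + 3|_5 = 16093 ⇒ 16092
(3) 16092|_5 = 5^(5 + 1) + 3·5^3 + 3·5^2 + 3·5 + 2 ↦ 6^(6 + 1) + 3·6^3 + 3·6^2 + 3·6 + 2|_6 = 280712 ⇒ 280711
(4) 280711|_6 = 6^(6 + 1) + 3·6^3 + 3·6^2 + 3·6 + 1 ↦ 7^(7 + 1) + 3·7^3 + 3·7^2 + 3·7 + 1|_7 = 5765999 ⇒ 5765998
(5) 5765998|_7 = 7^(7 + 1) + 3·7^3 + 3·7^2 + 3·7 ↦ 8^(8 + 1) + 3·8^3 + 3·8^2 + 3·8|_8 = 134219480 ⇒ 134219479
(6) 134219479|_8 = 8^(8 + 1) + 3·8^3 + 3·8^2 + 2·8 + 7 ↦ 9^(9 + 1) + 3·9^3 + 3·9^2 + 2·9 + 7|_9 = 3486786856 ⇒ 3486786855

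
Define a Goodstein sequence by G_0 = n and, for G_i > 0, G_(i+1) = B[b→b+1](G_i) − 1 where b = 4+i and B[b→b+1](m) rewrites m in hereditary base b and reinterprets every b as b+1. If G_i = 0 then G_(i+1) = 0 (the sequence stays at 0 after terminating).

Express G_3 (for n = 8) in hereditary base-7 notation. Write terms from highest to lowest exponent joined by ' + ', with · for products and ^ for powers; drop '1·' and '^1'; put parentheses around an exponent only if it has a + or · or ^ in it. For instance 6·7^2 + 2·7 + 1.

7 + 2

i=0: 8 = 2·4 (b=4); 4→5: 2·5 = 10; 10−1 = 9
i=1: 9 = 5 + 4 (b=5); 5→6: 6 + 4 = 10; 10−1 = 9
i=2: 9 = 6 + 3 (b=6); 6→7: 7 + 3 = 10; 10−1 = 9
i=3: 9 = 7 + 2 (b=7); 7→8: 8 + 2 = 10; 10−1 = 9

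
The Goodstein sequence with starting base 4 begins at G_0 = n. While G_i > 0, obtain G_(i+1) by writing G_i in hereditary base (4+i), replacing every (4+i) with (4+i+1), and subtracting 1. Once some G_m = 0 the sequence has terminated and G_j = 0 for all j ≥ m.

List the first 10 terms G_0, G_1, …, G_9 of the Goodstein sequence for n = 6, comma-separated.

6 —HB4→ 4 + 2 —bump→ 5 + 2 = 7 —(−1)→ 6
6 —HB5→ 5 + 1 —bump→ 6 + 1 = 7 —(−1)→ 6
6 —HB6→ 6 —bump→ 7 = 7 —(−1)→ 6
6 —HB7→ 6 —bump→ 6 = 6 —(−1)→ 5
5 —HB8→ 5 —bump→ 5 = 5 —(−1)→ 4
4 —HB9→ 4 —bump→ 4 = 4 —(−1)→ 3
3 —HB10→ 3 —bump→ 3 = 3 —(−1)→ 2
2 —HB11→ 2 —bump→ 2 = 2 —(−1)→ 1
1 —HB12→ 1 —bump→ 1 = 1 —(−1)→ 0

6, 6, 6, 6, 5, 4, 3, 2, 1, 0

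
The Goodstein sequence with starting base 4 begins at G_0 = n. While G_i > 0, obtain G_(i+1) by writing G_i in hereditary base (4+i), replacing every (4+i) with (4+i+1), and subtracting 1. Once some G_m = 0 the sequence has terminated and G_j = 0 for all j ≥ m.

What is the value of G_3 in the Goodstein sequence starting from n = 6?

6

step 0: 6 = 4 + 2; sub 5 for 4: 5 + 2; = 7; G_1 = 7−1 = 6
step 1: 6 = 5 + 1; sub 6 for 5: 6 + 1; = 7; G_2 = 7−1 = 6
step 2: 6 = 6; sub 7 for 6: 7; = 7; G_3 = 7−1 = 6
step 3: 6 = 6; sub 8 for 7: 6; = 6; G_4 = 6−1 = 5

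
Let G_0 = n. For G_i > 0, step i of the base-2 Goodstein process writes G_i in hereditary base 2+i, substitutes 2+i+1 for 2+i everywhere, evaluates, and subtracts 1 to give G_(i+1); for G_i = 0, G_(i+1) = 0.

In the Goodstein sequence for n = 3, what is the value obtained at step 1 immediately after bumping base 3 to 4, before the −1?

base 2: 3 = 2 + 1; at 3: 3 + 1 = 4; next = 3
base 3: 3 = 3; at 4: 4 = 4; next = 3

4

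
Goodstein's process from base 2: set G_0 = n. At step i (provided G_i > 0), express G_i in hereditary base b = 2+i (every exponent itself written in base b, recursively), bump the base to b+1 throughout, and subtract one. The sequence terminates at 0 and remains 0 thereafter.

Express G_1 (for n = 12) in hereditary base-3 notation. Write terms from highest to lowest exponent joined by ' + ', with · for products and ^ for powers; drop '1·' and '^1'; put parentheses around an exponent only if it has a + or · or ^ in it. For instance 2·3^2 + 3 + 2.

(0) 12|_2 = 2^(2 + 1) + 2^2 ↦ 3^(3 + 1) + 3^3|_3 = 108 ⇒ 107
(1) 107|_3 = 3^(3 + 1) + 2·3^2 + 2·3 + 2 ↦ 4^(4 + 1) + 2·4^2 + 2·4 + 2|_4 = 1066 ⇒ 1065

3^(3 + 1) + 2·3^2 + 2·3 + 2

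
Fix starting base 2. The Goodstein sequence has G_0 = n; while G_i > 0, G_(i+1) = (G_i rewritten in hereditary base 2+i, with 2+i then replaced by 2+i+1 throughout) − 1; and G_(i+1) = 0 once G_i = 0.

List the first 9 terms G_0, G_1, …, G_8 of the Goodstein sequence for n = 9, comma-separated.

9, 81, 1023, 9842, 140743, 2471826, 50333399, 1162263921, 30000003325

[0] 9 ≡ 2^(2 + 1) + 1 (base 2). Lift 3: 82. −1: 81.
[1] 81 ≡ 3^(3 + 1) (base 3). Lift 4: 1024. −1: 1023.
[2] 1023 ≡ 3·4^4 + 3·4^3 + 3·4^2 + 3·4 + 3 (base 4). Lift 5: 9843. −1: 9842.
[3] 9842 ≡ 3·5^5 + 3·5^3 + 3·5^2 + 3·5 + 2 (base 5). Lift 6: 140744. −1: 140743.
[4] 140743 ≡ 3·6^6 + 3·6^3 + 3·6^2 + 3·6 + 1 (base 6). Lift 7: 2471827. −1: 2471826.
[5] 2471826 ≡ 3·7^7 + 3·7^3 + 3·7^2 + 3·7 (base 7). Lift 8: 50333400. −1: 50333399.
[6] 50333399 ≡ 3·8^8 + 3·8^3 + 3·8^2 + 2·8 + 7 (base 8). Lift 9: 1162263922. −1: 1162263921.
[7] 1162263921 ≡ 3·9^9 + 3·9^3 + 3·9^2 + 2·9 + 6 (base 9). Lift 10: 30000003326. −1: 30000003325.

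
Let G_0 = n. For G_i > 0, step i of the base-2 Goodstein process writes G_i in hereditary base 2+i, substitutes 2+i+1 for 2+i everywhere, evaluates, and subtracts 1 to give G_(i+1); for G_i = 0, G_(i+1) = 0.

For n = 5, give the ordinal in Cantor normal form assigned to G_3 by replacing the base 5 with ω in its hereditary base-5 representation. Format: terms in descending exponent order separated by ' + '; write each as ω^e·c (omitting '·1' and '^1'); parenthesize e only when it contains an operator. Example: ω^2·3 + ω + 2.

ω^3·3 + ω^2·3 + ω·3 + 2

G_0=5  [base 2] 2^2 + 1  →[2↦3]→  3^3 + 1 = 28  −1 ⇒ G_1=27
G_1=27  [base 3] 3^3  →[3↦4]→  4^4 = 256  −1 ⇒ G_2=255
G_2=255  [base 4] 3·4^3 + 3·4^2 + 3·4 + 3  →[4↦5]→  3·5^3 + 3·5^2 + 3·5 + 3 = 468  −1 ⇒ G_3=467
G_3=467  [base 5] 3·5^3 + 3·5^2 + 3·5 + 2  →[5↦6]→  3·6^3 + 3·6^2 + 3·6 + 2 = 776  −1 ⇒ G_4=775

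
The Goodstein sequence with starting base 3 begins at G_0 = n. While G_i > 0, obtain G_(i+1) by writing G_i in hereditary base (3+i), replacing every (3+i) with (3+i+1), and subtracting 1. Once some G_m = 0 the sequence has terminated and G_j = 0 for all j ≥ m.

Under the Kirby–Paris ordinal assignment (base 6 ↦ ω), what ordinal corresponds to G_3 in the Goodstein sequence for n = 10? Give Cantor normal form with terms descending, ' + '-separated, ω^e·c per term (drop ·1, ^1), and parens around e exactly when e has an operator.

(0) 10|_3 = 3^2 + 1 ↦ 4^2 + 1|_4 = 17 ⇒ 16
(1) 16|_4 = 4^2 ↦ 5^2|_5 = 25 ⇒ 24
(2) 24|_5 = 4·5 + 4 ↦ 4·6 + 4|_6 = 28 ⇒ 27
(3) 27|_6 = 4·6 + 3 ↦ 4·7 + 3|_7 = 31 ⇒ 30

ω·4 + 3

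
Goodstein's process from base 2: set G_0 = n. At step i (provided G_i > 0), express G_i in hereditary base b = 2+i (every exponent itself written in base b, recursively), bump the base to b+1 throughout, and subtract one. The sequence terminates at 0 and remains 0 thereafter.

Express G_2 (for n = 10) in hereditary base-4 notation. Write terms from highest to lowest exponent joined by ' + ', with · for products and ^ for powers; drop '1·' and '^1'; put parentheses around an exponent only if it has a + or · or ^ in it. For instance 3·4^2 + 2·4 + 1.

step 0: 10 = 2^(2 + 1) + 2; sub 3 for 2: 3^(3 + 1) + 3; = 84; G_1 = 84−1 = 83
step 1: 83 = 3^(3 + 1) + 2; sub 4 for 3: 4^(4 + 1) + 2; = 1026; G_2 = 1026−1 = 1025
step 2: 1025 = 4^(4 + 1) + 1; sub 5 for 4: 5^(5 + 1) + 1; = 15626; G_3 = 15626−1 = 15625

4^(4 + 1) + 1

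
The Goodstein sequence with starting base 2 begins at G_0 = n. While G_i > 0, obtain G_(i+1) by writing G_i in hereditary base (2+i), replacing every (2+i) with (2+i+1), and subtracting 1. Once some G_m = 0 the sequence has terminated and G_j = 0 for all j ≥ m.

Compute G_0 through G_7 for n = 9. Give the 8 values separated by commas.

9, 81, 1023, 9842, 140743, 2471826, 50333399, 1162263921

(0) 9|_2 = 2^(2 + 1) + 1 ↦ 3^(3 + 1) + 1|_3 = 82 ⇒ 81
(1) 81|_3 = 3^(3 + 1) ↦ 4^(4 + 1)|_4 = 1024 ⇒ 1023
(2) 1023|_4 = 3·4^4 + 3·4^3 + 3·4^2 + 3·4 + 3 ↦ 3·5^5 + 3·5^3 + 3·5^2 + 3·5 + 3|_5 = 9843 ⇒ 9842
(3) 9842|_5 = 3·5^5 + 3·5^3 + 3·5^2 + 3·5 + 2 ↦ 3·6^6 + 3·6^3 + 3·6^2 + 3·6 + 2|_6 = 140744 ⇒ 140743
(4) 140743|_6 = 3·6^6 + 3·6^3 + 3·6^2 + 3·6 + 1 ↦ 3·7^7 + 3·7^3 + 3·7^2 + 3·7 + 1|_7 = 2471827 ⇒ 2471826
(5) 2471826|_7 = 3·7^7 + 3·7^3 + 3·7^2 + 3·7 ↦ 3·8^8 + 3·8^3 + 3·8^2 + 3·8|_8 = 50333400 ⇒ 50333399
(6) 50333399|_8 = 3·8^8 + 3·8^3 + 3·8^2 + 2·8 + 7 ↦ 3·9^9 + 3·9^3 + 3·9^2 + 2·9 + 7|_9 = 1162263922 ⇒ 1162263921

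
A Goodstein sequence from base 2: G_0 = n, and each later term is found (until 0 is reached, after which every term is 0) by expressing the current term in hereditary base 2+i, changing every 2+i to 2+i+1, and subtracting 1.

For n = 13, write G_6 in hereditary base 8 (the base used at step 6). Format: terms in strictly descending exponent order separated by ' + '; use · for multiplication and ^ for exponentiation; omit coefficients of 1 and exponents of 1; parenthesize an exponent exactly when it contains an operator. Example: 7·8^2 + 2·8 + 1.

i=0: 13 = 2^(2 + 1) + 2^2 + 1 (b=2); 2→3: 3^(3 + 1) + 3^3 + 1 = 109; 109−1 = 108
i=1: 108 = 3^(3 + 1) + 3^3 (b=3); 3→4: 4^(4 + 1) + 4^4 = 1280; 1280−1 = 1279
i=2: 1279 = 4^(4 + 1) + 3·4^3 + 3·4^2 + 3·4 + 3 (b=4); 4→5: 5^(5 + 1) + 3·5^3 + 3·5^2 + 3·5 + 3 = 16093; 16093−1 = 16092
i=3: 16092 = 5^(5 + 1) + 3·5^3 + 3·5^2 + 3·5 + 2 (b=5); 5→6: 6^(6 + 1) + 3·6^3 + 3·6^2 + 3·6 + 2 = 280712; 280712−1 = 280711
i=4: 280711 = 6^(6 + 1) + 3·6^3 + 3·6^2 + 3·6 + 1 (b=6); 6→7: 7^(7 + 1) + 3·7^3 + 3·7^2 + 3·7 + 1 = 5765999; 5765999−1 = 5765998
i=5: 5765998 = 7^(7 + 1) + 3·7^3 + 3·7^2 + 3·7 (b=7); 7→8: 8^(8 + 1) + 3·8^3 + 3·8^2 + 3·8 = 134219480; 134219480−1 = 134219479

8^(8 + 1) + 3·8^3 + 3·8^2 + 2·8 + 7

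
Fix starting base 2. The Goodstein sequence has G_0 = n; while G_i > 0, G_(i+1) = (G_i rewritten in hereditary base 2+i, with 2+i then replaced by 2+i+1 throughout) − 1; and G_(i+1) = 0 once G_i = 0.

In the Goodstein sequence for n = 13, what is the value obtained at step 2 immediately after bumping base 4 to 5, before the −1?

(0) 13|_2 = 2^(2 + 1) + 2^2 + 1 ↦ 3^(3 + 1) + 3^3 + 1|_3 = 109 ⇒ 108
(1) 108|_3 = 3^(3 + 1) + 3^3 ↦ 4^(4 + 1) + 4^4|_4 = 1280 ⇒ 1279

16093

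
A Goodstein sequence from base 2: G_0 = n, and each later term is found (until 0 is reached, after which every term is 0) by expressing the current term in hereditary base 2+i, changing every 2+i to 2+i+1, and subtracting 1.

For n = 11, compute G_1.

84

(0) 11|_2 = 2^(2 + 1) + 2 + 1 ↦ 3^(3 + 1) + 3 + 1|_3 = 85 ⇒ 84
(1) 84|_3 = 3^(3 + 1) + 3 ↦ 4^(4 + 1) + 4|_4 = 1028 ⇒ 1027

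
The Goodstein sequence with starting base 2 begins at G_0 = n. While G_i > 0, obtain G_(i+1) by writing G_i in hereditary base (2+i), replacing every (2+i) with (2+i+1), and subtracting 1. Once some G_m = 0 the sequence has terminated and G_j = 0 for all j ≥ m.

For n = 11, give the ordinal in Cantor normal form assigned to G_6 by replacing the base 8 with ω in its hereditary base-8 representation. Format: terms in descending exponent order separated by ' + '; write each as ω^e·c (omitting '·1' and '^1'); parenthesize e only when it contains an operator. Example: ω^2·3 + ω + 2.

base 2: 11 = 2^(2 + 1) + 2 + 1; at 3: 3^(3 + 1) + 3 + 1 = 85; next = 84
base 3: 84 = 3^(3 + 1) + 3; at 4: 4^(4 + 1) + 4 = 1028; next = 1027
base 4: 1027 = 4^(4 + 1) + 3; at 5: 5^(5 + 1) + 3 = 15628; next = 15627
base 5: 15627 = 5^(5 + 1) + 2; at 6: 6^(6 + 1) + 2 = 279938; next = 279937
base 6: 279937 = 6^(6 + 1) + 1; at 7: 7^(7 + 1) + 1 = 5764802; next = 5764801
base 7: 5764801 = 7^(7 + 1); at 8: 8^(8 + 1) = 134217728; next = 134217727
base 8: 134217727 = 7·8^8 + 7·8^7 + 7·8^6 + 7·8^5 + 7·8^4 + 7·8^3 + 7·8^2 + 7·8 + 7; at 9: 7·9^9 + 7·9^7 + 7·9^6 + 7·9^5 + 7·9^4 + 7·9^3 + 7·9^2 + 7·9 + 7 = 2749609303; next = 2749609302

ω^ω·7 + ω^7·7 + ω^6·7 + ω^5·7 + ω^4·7 + ω^3·7 + ω^2·7 + ω·7 + 7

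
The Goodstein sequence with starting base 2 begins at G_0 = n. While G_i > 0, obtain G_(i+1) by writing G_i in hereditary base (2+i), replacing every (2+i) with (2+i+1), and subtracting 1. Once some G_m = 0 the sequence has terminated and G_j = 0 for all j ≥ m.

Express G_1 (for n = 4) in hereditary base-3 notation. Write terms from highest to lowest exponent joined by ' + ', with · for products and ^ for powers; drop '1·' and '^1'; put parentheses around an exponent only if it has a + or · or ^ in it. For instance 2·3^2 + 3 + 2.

4 —HB2→ 2^2 —bump→ 3^3 = 27 —(−1)→ 26
26 —HB3→ 2·3^2 + 2·3 + 2 —bump→ 2·4^2 + 2·4 + 2 = 42 —(−1)→ 41

2·3^2 + 2·3 + 2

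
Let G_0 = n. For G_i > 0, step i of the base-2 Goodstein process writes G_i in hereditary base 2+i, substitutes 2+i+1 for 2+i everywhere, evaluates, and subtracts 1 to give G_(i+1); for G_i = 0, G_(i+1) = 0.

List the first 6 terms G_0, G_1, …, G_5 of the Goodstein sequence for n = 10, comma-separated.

10, 83, 1025, 15625, 279935, 4215754

G_0 = 10. HB_2(10) = 2^(2 + 1) + 2. Bump = 84. G_1 = 83.
G_1 = 83. HB_3(83) = 3^(3 + 1) + 2. Bump = 1026. G_2 = 1025.
G_2 = 1025. HB_4(1025) = 4^(4 + 1) + 1. Bump = 15626. G_3 = 15625.
G_3 = 15625. HB_5(15625) = 5^(5 + 1). Bump = 279936. G_4 = 279935.
G_4 = 279935. HB_6(279935) = 5·6^6 + 5·6^5 + 5·6^4 + 5·6^3 + 5·6^2 + 5·6 + 5. Bump = 4215755. G_5 = 4215754.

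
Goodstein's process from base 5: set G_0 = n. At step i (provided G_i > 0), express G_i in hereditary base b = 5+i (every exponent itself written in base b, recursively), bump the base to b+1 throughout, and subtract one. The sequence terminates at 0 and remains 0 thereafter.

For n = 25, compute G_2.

39

25 —HB5→ 5^2 —bump→ 6^2 = 36 —(−1)→ 35
35 —HB6→ 5·6 + 5 —bump→ 5·7 + 5 = 40 —(−1)→ 39
39 —HB7→ 5·7 + 4 —bump→ 5·8 + 4 = 44 —(−1)→ 43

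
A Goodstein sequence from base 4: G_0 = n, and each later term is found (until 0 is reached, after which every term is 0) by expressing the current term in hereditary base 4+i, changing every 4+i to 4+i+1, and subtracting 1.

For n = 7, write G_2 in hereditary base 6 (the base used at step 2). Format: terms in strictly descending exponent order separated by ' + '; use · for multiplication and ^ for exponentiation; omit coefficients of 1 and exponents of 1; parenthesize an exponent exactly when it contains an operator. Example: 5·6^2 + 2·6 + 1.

(0) 7|_4 = 4 + 3 ↦ 5 + 3|_5 = 8 ⇒ 7
(1) 7|_5 = 5 + 2 ↦ 6 + 2|_6 = 8 ⇒ 7
(2) 7|_6 = 6 + 1 ↦ 7 + 1|_7 = 8 ⇒ 7

6 + 1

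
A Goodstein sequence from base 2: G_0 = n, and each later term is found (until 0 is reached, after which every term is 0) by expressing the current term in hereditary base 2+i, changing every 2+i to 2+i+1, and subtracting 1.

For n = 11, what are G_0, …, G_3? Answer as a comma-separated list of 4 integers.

11, 84, 1027, 15627

i=0: 11 = 2^(2 + 1) + 2 + 1 (b=2); 2→3: 3^(3 + 1) + 3 + 1 = 85; 85−1 = 84
i=1: 84 = 3^(3 + 1) + 3 (b=3); 3→4: 4^(4 + 1) + 4 = 1028; 1028−1 = 1027
i=2: 1027 = 4^(4 + 1) + 3 (b=4); 4→5: 5^(5 + 1) + 3 = 15628; 15628−1 = 15627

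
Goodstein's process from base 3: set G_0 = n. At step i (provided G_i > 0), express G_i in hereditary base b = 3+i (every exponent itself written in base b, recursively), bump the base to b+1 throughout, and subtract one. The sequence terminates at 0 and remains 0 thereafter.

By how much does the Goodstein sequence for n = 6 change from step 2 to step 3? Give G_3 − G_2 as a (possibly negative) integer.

G_0 = 6. HB_3(6) = 2·3. Bump = 8. G_1 = 7.
G_1 = 7. HB_4(7) = 4 + 3. Bump = 8. G_2 = 7.
G_2 = 7. HB_5(7) = 5 + 2. Bump = 8. G_3 = 7.

0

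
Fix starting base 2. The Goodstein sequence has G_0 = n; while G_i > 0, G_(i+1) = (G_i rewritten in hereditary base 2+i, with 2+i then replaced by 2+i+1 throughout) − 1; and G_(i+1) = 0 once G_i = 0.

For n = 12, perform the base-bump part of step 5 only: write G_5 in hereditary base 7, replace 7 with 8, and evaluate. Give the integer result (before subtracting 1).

134217868

12 —HB2→ 2^(2 + 1) + 2^2 —bump→ 3^(3 + 1) + 3^3 = 108 —(−1)→ 107
107 —HB3→ 3^(3 + 1) + 2·3^2 + 2·3 + 2 —bump→ 4^(4 + 1) + 2·4^2 + 2·4 + 2 = 1066 —(−1)→ 1065
1065 —HB4→ 4^(4 + 1) + 2·4^2 + 2·4 + 1 —bump→ 5^(5 + 1) + 2·5^2 + 2·5 + 1 = 15686 —(−1)→ 15685
15685 —HB5→ 5^(5 + 1) + 2·5^2 + 2·5 —bump→ 6^(6 + 1) + 2·6^2 + 2·6 = 280020 —(−1)→ 280019
280019 —HB6→ 6^(6 + 1) + 2·6^2 + 6 + 5 —bump→ 7^(7 + 1) + 2·7^2 + 7 + 5 = 5764911 —(−1)→ 5764910
5764910 —HB7→ 7^(7 + 1) + 2·7^2 + 7 + 4 —bump→ 8^(8 + 1) + 2·8^2 + 8 + 4 = 134217868 —(−1)→ 134217867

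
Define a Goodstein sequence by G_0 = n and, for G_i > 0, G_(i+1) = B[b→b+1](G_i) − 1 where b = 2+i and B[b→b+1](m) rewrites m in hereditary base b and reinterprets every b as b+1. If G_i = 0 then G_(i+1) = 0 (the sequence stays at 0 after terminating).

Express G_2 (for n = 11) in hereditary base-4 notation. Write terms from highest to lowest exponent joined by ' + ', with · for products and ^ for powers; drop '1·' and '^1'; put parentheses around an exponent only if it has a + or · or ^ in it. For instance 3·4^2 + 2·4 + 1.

4^(4 + 1) + 3

G_0 = 11. HB_2(11) = 2^(2 + 1) + 2 + 1. Bump = 85. G_1 = 84.
G_1 = 84. HB_3(84) = 3^(3 + 1) + 3. Bump = 1028. G_2 = 1027.
G_2 = 1027. HB_4(1027) = 4^(4 + 1) + 3. Bump = 15628. G_3 = 15627.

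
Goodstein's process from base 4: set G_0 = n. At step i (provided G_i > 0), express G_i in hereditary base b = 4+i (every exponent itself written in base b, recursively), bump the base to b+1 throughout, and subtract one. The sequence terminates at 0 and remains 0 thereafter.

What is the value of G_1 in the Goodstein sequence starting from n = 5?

i=0: 5 = 4 + 1 (b=4); 4→5: 5 + 1 = 6; 6−1 = 5
i=1: 5 = 5 (b=5); 5→6: 6 = 6; 6−1 = 5

5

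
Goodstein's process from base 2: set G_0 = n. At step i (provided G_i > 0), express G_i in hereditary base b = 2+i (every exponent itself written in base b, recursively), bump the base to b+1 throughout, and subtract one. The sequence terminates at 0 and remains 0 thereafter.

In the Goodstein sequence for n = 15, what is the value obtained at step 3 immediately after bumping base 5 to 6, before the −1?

G_0 = 15. HB_2(15) = 2^(2 + 1) + 2^2 + 2 + 1. Bump = 112. G_1 = 111.
G_1 = 111. HB_3(111) = 3^(3 + 1) + 3^3 + 3. Bump = 1284. G_2 = 1283.
G_2 = 1283. HB_4(1283) = 4^(4 + 1) + 4^4 + 3. Bump = 18753. G_3 = 18752.
G_3 = 18752. HB_5(18752) = 5^(5 + 1) + 5^5 + 2. Bump = 326594. G_4 = 326593.

326594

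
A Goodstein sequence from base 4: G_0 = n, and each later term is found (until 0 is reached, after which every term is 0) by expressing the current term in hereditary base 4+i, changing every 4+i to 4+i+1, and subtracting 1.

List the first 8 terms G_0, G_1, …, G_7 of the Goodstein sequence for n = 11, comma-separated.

[0] 11 ≡ 2·4 + 3 (base 4). Lift 5: 13. −1: 12.
[1] 12 ≡ 2·5 + 2 (base 5). Lift 6: 14. −1: 13.
[2] 13 ≡ 2·6 + 1 (base 6). Lift 7: 15. −1: 14.
[3] 14 ≡ 2·7 (base 7). Lift 8: 16. −1: 15.
[4] 15 ≡ 8 + 7 (base 8). Lift 9: 16. −1: 15.
[5] 15 ≡ 9 + 6 (base 9). Lift 10: 16. −1: 15.
[6] 15 ≡ 10 + 5 (base 10). Lift 11: 16. −1: 15.

11, 12, 13, 14, 15, 15, 15, 15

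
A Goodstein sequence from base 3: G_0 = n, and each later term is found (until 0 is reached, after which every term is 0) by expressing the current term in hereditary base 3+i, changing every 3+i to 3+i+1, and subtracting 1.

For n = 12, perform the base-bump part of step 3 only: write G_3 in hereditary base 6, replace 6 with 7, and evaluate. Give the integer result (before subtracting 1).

50

base 3: 12 = 3^2 + 3; at 4: 4^2 + 4 = 20; next = 19
base 4: 19 = 4^2 + 3; at 5: 5^2 + 3 = 28; next = 27
base 5: 27 = 5^2 + 2; at 6: 6^2 + 2 = 38; next = 37
base 6: 37 = 6^2 + 1; at 7: 7^2 + 1 = 50; next = 49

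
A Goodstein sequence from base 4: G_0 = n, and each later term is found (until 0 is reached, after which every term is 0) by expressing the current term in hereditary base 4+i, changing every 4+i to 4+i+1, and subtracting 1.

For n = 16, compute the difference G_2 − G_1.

3

[0] 16 ≡ 4^2 (base 4). Lift 5: 25. −1: 24.
[1] 24 ≡ 4·5 + 4 (base 5). Lift 6: 28. −1: 27.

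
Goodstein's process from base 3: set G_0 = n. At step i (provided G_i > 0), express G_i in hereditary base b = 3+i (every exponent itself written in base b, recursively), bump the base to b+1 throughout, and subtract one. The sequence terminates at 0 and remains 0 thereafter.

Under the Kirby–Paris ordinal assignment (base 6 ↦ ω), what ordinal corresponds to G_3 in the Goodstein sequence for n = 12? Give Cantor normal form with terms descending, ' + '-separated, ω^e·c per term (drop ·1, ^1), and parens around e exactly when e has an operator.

G_0=12  [base 3] 3^2 + 3  →[3↦4]→  4^2 + 4 = 20  −1 ⇒ G_1=19
G_1=19  [base 4] 4^2 + 3  →[4↦5]→  5^2 + 3 = 28  −1 ⇒ G_2=27
G_2=27  [base 5] 5^2 + 2  →[5↦6]→  6^2 + 2 = 38  −1 ⇒ G_3=37

ω^2 + 1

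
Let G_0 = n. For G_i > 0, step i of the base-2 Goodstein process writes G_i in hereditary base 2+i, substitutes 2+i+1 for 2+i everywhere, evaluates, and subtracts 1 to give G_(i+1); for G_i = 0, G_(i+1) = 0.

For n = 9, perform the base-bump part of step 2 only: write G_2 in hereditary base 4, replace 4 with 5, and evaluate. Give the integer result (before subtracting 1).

9843

[0] 9 ≡ 2^(2 + 1) + 1 (base 2). Lift 3: 82. −1: 81.
[1] 81 ≡ 3^(3 + 1) (base 3). Lift 4: 1024. −1: 1023.
[2] 1023 ≡ 3·4^4 + 3·4^3 + 3·4^2 + 3·4 + 3 (base 4). Lift 5: 9843. −1: 9842.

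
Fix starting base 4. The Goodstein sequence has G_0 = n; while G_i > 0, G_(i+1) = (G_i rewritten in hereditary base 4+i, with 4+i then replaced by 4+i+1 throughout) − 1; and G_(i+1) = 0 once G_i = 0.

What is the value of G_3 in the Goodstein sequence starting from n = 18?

G_0=18  [base 4] 4^2 + 2  →[4↦5]→  5^2 + 2 = 27  −1 ⇒ G_1=26
G_1=26  [base 5] 5^2 + 1  →[5↦6]→  6^2 + 1 = 37  −1 ⇒ G_2=36
G_2=36  [base 6] 6^2  →[6↦7]→  7^2 = 49  −1 ⇒ G_3=48

48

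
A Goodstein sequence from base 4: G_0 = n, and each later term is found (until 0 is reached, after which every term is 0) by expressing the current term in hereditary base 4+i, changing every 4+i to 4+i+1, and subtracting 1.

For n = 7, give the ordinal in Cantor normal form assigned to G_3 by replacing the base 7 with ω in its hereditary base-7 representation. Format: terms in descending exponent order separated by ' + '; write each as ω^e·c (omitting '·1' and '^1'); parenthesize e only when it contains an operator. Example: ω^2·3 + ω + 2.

i=0: 7 = 4 + 3 (b=4); 4→5: 5 + 3 = 8; 8−1 = 7
i=1: 7 = 5 + 2 (b=5); 5→6: 6 + 2 = 8; 8−1 = 7
i=2: 7 = 6 + 1 (b=6); 6→7: 7 + 1 = 8; 8−1 = 7
i=3: 7 = 7 (b=7); 7→8: 8 = 8; 8−1 = 7

ω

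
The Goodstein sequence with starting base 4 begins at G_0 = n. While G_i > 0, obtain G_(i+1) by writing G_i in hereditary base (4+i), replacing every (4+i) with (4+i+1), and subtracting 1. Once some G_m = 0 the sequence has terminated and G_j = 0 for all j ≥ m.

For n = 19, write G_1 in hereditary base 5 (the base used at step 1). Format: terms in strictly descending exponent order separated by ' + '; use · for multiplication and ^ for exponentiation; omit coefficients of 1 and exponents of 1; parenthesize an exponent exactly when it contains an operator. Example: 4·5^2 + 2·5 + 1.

5^2 + 2

(0) 19|_4 = 4^2 + 3 ↦ 5^2 + 3|_5 = 28 ⇒ 27
(1) 27|_5 = 5^2 + 2 ↦ 6^2 + 2|_6 = 38 ⇒ 37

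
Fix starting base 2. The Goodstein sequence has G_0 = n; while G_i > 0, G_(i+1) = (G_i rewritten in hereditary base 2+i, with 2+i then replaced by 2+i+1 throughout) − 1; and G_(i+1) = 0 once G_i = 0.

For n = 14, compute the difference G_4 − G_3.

307841

step 0: 14 = 2^(2 + 1) + 2^2 + 2; sub 3 for 2: 3^(3 + 1) + 3^3 + 3; = 111; G_1 = 111−1 = 110
step 1: 110 = 3^(3 + 1) + 3^3 + 2; sub 4 for 3: 4^(4 + 1) + 4^4 + 2; = 1282; G_2 = 1282−1 = 1281
step 2: 1281 = 4^(4 + 1) + 4^4 + 1; sub 5 for 4: 5^(5 + 1) + 5^5 + 1; = 18751; G_3 = 18751−1 = 18750
step 3: 18750 = 5^(5 + 1) + 5^5; sub 6 for 5: 6^(6 + 1) + 6^6; = 326592; G_4 = 326592−1 = 326591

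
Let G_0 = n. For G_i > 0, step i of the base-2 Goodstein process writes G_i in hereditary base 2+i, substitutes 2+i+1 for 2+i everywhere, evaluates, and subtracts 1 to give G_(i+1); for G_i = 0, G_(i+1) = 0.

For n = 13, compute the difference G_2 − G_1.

1171

base 2: 13 = 2^(2 + 1) + 2^2 + 1; at 3: 3^(3 + 1) + 3^3 + 1 = 109; next = 108
base 3: 108 = 3^(3 + 1) + 3^3; at 4: 4^(4 + 1) + 4^4 = 1280; next = 1279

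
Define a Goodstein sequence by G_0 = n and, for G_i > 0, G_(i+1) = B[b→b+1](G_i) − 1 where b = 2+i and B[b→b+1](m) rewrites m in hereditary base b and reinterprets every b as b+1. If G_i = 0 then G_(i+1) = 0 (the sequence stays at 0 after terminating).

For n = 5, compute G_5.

G_0=5  [base 2] 2^2 + 1  →[2↦3]→  3^3 + 1 = 28  −1 ⇒ G_1=27
G_1=27  [base 3] 3^3  →[3↦4]→  4^4 = 256  −1 ⇒ G_2=255
G_2=255  [base 4] 3·4^3 + 3·4^2 + 3·4 + 3  →[4↦5]→  3·5^3 + 3·5^2 + 3·5 + 3 = 468  −1 ⇒ G_3=467
G_3=467  [base 5] 3·5^3 + 3·5^2 + 3·5 + 2  →[5↦6]→  3·6^3 + 3·6^2 + 3·6 + 2 = 776  −1 ⇒ G_4=775
G_4=775  [base 6] 3·6^3 + 3·6^2 + 3·6 + 1  →[6↦7]→  3·7^3 + 3·7^2 + 3·7 + 1 = 1198  −1 ⇒ G_5=1197
G_5=1197  [base 7] 3·7^3 + 3·7^2 + 3·7  →[7↦8]→  3·8^3 + 3·8^2 + 3·8 = 1752  −1 ⇒ G_6=1751

1197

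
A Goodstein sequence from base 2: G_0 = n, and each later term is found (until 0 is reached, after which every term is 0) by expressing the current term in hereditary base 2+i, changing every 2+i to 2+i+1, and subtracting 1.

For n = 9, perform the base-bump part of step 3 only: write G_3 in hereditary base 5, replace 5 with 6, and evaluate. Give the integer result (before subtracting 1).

G_0 = 9. HB_2(9) = 2^(2 + 1) + 1. Bump = 82. G_1 = 81.
G_1 = 81. HB_3(81) = 3^(3 + 1). Bump = 1024. G_2 = 1023.
G_2 = 1023. HB_4(1023) = 3·4^4 + 3·4^3 + 3·4^2 + 3·4 + 3. Bump = 9843. G_3 = 9842.

140744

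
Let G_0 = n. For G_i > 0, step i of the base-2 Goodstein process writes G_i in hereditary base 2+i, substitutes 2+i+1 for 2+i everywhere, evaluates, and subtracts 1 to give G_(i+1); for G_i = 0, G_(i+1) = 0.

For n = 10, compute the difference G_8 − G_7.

48063120959

G_0 = 10. HB_2(10) = 2^(2 + 1) + 2. Bump = 84. G_1 = 83.
G_1 = 83. HB_3(83) = 3^(3 + 1) + 2. Bump = 1026. G_2 = 1025.
G_2 = 1025. HB_4(1025) = 4^(4 + 1) + 1. Bump = 15626. G_3 = 15625.
G_3 = 15625. HB_5(15625) = 5^(5 + 1). Bump = 279936. G_4 = 279935.
G_4 = 279935. HB_6(279935) = 5·6^6 + 5·6^5 + 5·6^4 + 5·6^3 + 5·6^2 + 5·6 + 5. Bump = 4215755. G_5 = 4215754.
G_5 = 4215754. HB_7(4215754) = 5·7^7 + 5·7^5 + 5·7^4 + 5·7^3 + 5·7^2 + 5·7 + 4. Bump = 84073324. G_6 = 84073323.
G_6 = 84073323. HB_8(84073323) = 5·8^8 + 5·8^5 + 5·8^4 + 5·8^3 + 5·8^2 + 5·8 + 3. Bump = 1937434593. G_7 = 1937434592.
G_7 = 1937434592. HB_9(1937434592) = 5·9^9 + 5·9^5 + 5·9^4 + 5·9^3 + 5·9^2 + 5·9 + 2. Bump = 50000555552. G_8 = 50000555551.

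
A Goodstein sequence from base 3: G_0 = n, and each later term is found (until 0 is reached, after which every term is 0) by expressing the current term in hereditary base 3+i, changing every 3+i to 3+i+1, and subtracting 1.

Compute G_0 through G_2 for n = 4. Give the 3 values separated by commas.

(0) 4|_3 = 3 + 1 ↦ 4 + 1|_4 = 5 ⇒ 4
(1) 4|_4 = 4 ↦ 5|_5 = 5 ⇒ 4

4, 4, 4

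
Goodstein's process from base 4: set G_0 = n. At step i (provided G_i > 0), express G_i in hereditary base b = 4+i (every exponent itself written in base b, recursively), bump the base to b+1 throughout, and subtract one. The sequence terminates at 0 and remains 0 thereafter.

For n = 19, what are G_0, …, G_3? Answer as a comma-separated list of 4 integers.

19, 27, 37, 49

G_0 = 19. HB_4(19) = 4^2 + 3. Bump = 28. G_1 = 27.
G_1 = 27. HB_5(27) = 5^2 + 2. Bump = 38. G_2 = 37.
G_2 = 37. HB_6(37) = 6^2 + 1. Bump = 50. G_3 = 49.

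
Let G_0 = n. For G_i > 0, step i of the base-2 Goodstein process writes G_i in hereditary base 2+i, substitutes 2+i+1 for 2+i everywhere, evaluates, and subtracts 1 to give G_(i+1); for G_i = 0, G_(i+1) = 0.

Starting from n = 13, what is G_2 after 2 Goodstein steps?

13 —HB2→ 2^(2 + 1) + 2^2 + 1 —bump→ 3^(3 + 1) + 3^3 + 1 = 109 —(−1)→ 108
108 —HB3→ 3^(3 + 1) + 3^3 —bump→ 4^(4 + 1) + 4^4 = 1280 —(−1)→ 1279
1279 —HB4→ 4^(4 + 1) + 3·4^3 + 3·4^2 + 3·4 + 3 —bump→ 5^(5 + 1) + 3·5^3 + 3·5^2 + 3·5 + 3 = 16093 —(−1)→ 16092

1279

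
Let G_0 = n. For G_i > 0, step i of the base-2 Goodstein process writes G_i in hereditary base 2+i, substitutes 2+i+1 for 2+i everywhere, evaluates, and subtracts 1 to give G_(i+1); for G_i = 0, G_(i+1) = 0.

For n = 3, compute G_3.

2

i=0: 3 = 2 + 1 (b=2); 2→3: 3 + 1 = 4; 4−1 = 3
i=1: 3 = 3 (b=3); 3→4: 4 = 4; 4−1 = 3
i=2: 3 = 3 (b=4); 4→5: 3 = 3; 3−1 = 2
i=3: 2 = 2 (b=5); 5→6: 2 = 2; 2−1 = 1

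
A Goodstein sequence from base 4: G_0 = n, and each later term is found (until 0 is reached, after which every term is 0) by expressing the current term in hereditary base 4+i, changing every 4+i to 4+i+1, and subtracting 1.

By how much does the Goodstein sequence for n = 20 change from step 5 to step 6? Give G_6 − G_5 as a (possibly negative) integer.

G_0 = 20. HB_4(20) = 4^2 + 4. Bump = 30. G_1 = 29.
G_1 = 29. HB_5(29) = 5^2 + 4. Bump = 40. G_2 = 39.
G_2 = 39. HB_6(39) = 6^2 + 3. Bump = 52. G_3 = 51.
G_3 = 51. HB_7(51) = 7^2 + 2. Bump = 66. G_4 = 65.
G_4 = 65. HB_8(65) = 8^2 + 1. Bump = 82. G_5 = 81.
G_5 = 81. HB_9(81) = 9^2. Bump = 100. G_6 = 99.

18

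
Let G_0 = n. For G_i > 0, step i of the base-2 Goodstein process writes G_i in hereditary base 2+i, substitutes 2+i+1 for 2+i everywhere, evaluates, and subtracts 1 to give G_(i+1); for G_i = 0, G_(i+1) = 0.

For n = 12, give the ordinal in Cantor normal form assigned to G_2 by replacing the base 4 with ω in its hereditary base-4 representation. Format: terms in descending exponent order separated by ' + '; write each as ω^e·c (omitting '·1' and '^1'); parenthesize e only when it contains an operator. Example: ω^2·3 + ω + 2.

ω^(ω + 1) + ω^2·2 + ω·2 + 1

(0) 12|_2 = 2^(2 + 1) + 2^2 ↦ 3^(3 + 1) + 3^3|_3 = 108 ⇒ 107
(1) 107|_3 = 3^(3 + 1) + 2·3^2 + 2·3 + 2 ↦ 4^(4 + 1) + 2·4^2 + 2·4 + 2|_4 = 1066 ⇒ 1065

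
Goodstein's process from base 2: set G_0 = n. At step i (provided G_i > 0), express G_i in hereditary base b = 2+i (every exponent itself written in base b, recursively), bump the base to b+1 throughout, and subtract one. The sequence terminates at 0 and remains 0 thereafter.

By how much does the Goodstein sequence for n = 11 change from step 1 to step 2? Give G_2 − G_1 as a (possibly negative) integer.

943

[0] 11 ≡ 2^(2 + 1) + 2 + 1 (base 2). Lift 3: 85. −1: 84.
[1] 84 ≡ 3^(3 + 1) + 3 (base 3). Lift 4: 1028. −1: 1027.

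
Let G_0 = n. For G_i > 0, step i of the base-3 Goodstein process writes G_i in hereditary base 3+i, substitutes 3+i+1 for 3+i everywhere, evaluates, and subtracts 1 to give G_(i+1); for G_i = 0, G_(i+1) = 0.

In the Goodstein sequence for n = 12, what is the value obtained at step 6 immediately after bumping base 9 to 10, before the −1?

G_0=12  [base 3] 3^2 + 3  →[3↦4]→  4^2 + 4 = 20  −1 ⇒ G_1=19
G_1=19  [base 4] 4^2 + 3  →[4↦5]→  5^2 + 3 = 28  −1 ⇒ G_2=27
G_2=27  [base 5] 5^2 + 2  →[5↦6]→  6^2 + 2 = 38  −1 ⇒ G_3=37
G_3=37  [base 6] 6^2 + 1  →[6↦7]→  7^2 + 1 = 50  −1 ⇒ G_4=49
G_4=49  [base 7] 7^2  →[7↦8]→  8^2 = 64  −1 ⇒ G_5=63
G_5=63  [base 8] 7·8 + 7  →[8↦9]→  7·9 + 7 = 70  −1 ⇒ G_6=69

76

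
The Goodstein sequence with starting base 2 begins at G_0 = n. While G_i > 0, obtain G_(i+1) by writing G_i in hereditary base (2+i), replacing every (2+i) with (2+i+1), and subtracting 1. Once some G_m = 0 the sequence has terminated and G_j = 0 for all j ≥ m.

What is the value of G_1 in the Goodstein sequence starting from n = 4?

step 0: 4 = 2^2; sub 3 for 2: 3^3; = 27; G_1 = 27−1 = 26
step 1: 26 = 2·3^2 + 2·3 + 2; sub 4 for 3: 2·4^2 + 2·4 + 2; = 42; G_2 = 42−1 = 41

26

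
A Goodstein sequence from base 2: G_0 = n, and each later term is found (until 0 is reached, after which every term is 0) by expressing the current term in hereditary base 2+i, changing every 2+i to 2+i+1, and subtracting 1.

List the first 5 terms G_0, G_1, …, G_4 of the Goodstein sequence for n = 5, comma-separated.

[0] 5 ≡ 2^2 + 1 (base 2). Lift 3: 28. −1: 27.
[1] 27 ≡ 3^3 (base 3). Lift 4: 256. −1: 255.
[2] 255 ≡ 3·4^3 + 3·4^2 + 3·4 + 3 (base 4). Lift 5: 468. −1: 467.
[3] 467 ≡ 3·5^3 + 3·5^2 + 3·5 + 2 (base 5). Lift 6: 776. −1: 775.

5, 27, 255, 467, 775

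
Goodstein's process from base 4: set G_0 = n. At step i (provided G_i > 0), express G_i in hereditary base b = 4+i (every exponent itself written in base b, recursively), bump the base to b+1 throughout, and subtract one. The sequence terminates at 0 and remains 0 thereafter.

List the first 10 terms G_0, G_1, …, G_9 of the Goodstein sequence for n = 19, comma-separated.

19, 27, 37, 49, 63, 69, 75, 81, 87, 93

(0) 19|_4 = 4^2 + 3 ↦ 5^2 + 3|_5 = 28 ⇒ 27
(1) 27|_5 = 5^2 + 2 ↦ 6^2 + 2|_6 = 38 ⇒ 37
(2) 37|_6 = 6^2 + 1 ↦ 7^2 + 1|_7 = 50 ⇒ 49
(3) 49|_7 = 7^2 ↦ 8^2|_8 = 64 ⇒ 63
(4) 63|_8 = 7·8 + 7 ↦ 7·9 + 7|_9 = 70 ⇒ 69
(5) 69|_9 = 7·9 + 6 ↦ 7·10 + 6|_10 = 76 ⇒ 75
(6) 75|_10 = 7·10 + 5 ↦ 7·11 + 5|_11 = 82 ⇒ 81
(7) 81|_11 = 7·11 + 4 ↦ 7·12 + 4|_12 = 88 ⇒ 87
(8) 87|_12 = 7·12 + 3 ↦ 7·13 + 3|_13 = 94 ⇒ 93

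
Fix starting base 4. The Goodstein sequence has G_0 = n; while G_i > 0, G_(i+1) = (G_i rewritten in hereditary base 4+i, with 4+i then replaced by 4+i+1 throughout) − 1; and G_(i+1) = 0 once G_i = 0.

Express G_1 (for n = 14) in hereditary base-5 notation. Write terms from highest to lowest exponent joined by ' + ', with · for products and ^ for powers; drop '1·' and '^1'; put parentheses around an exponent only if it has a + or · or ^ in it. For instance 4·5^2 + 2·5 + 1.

3·5 + 1

14 —HB4→ 3·4 + 2 —bump→ 3·5 + 2 = 17 —(−1)→ 16
16 —HB5→ 3·5 + 1 —bump→ 3·6 + 1 = 19 —(−1)→ 18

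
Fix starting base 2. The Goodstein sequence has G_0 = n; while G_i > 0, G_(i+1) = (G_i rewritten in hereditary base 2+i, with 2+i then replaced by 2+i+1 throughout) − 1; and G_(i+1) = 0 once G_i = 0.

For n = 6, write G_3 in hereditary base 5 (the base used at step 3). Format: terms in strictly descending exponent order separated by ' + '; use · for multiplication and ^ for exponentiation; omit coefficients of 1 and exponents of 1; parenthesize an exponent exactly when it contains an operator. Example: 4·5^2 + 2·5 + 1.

G_0=6  [base 2] 2^2 + 2  →[2↦3]→  3^3 + 3 = 30  −1 ⇒ G_1=29
G_1=29  [base 3] 3^3 + 2  →[3↦4]→  4^4 + 2 = 258  −1 ⇒ G_2=257
G_2=257  [base 4] 4^4 + 1  →[4↦5]→  5^5 + 1 = 3126  −1 ⇒ G_3=3125
G_3=3125  [base 5] 5^5  →[5↦6]→  6^6 = 46656  −1 ⇒ G_4=46655

5^5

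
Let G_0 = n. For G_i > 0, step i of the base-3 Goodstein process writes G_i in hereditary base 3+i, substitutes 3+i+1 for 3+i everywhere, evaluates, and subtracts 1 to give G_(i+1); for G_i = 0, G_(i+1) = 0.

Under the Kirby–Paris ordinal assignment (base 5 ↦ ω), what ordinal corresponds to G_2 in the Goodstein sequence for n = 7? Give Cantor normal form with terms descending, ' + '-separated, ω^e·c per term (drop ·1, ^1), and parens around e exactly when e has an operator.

G_0=7  [base 3] 2·3 + 1  →[3↦4]→  2·4 + 1 = 9  −1 ⇒ G_1=8
G_1=8  [base 4] 2·4  →[4↦5]→  2·5 = 10  −1 ⇒ G_2=9
G_2=9  [base 5] 5 + 4  →[5↦6]→  6 + 4 = 10  −1 ⇒ G_3=9

ω + 4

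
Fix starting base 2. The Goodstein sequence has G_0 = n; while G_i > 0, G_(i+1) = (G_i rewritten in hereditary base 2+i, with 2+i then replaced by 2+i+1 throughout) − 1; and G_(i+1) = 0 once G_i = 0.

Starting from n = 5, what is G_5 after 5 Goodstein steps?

1197

[0] 5 ≡ 2^2 + 1 (base 2). Lift 3: 28. −1: 27.
[1] 27 ≡ 3^3 (base 3). Lift 4: 256. −1: 255.
[2] 255 ≡ 3·4^3 + 3·4^2 + 3·4 + 3 (base 4). Lift 5: 468. −1: 467.
[3] 467 ≡ 3·5^3 + 3·5^2 + 3·5 + 2 (base 5). Lift 6: 776. −1: 775.
[4] 775 ≡ 3·6^3 + 3·6^2 + 3·6 + 1 (base 6). Lift 7: 1198. −1: 1197.
[5] 1197 ≡ 3·7^3 + 3·7^2 + 3·7 (base 7). Lift 8: 1752. −1: 1751.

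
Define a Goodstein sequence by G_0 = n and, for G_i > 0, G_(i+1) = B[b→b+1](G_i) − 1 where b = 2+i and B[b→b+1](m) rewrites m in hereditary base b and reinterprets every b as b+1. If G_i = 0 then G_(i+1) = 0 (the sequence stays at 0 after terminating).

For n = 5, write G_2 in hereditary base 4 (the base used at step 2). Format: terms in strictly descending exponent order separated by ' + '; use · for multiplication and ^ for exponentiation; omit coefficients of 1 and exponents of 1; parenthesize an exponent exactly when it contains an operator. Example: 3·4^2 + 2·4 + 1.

3·4^3 + 3·4^2 + 3·4 + 3

[0] 5 ≡ 2^2 + 1 (base 2). Lift 3: 28. −1: 27.
[1] 27 ≡ 3^3 (base 3). Lift 4: 256. −1: 255.
[2] 255 ≡ 3·4^3 + 3·4^2 + 3·4 + 3 (base 4). Lift 5: 468. −1: 467.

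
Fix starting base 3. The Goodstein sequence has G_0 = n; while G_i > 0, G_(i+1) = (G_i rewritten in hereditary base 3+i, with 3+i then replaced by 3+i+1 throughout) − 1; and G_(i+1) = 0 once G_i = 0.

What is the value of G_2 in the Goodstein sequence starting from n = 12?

27

[0] 12 ≡ 3^2 + 3 (base 3). Lift 4: 20. −1: 19.
[1] 19 ≡ 4^2 + 3 (base 4). Lift 5: 28. −1: 27.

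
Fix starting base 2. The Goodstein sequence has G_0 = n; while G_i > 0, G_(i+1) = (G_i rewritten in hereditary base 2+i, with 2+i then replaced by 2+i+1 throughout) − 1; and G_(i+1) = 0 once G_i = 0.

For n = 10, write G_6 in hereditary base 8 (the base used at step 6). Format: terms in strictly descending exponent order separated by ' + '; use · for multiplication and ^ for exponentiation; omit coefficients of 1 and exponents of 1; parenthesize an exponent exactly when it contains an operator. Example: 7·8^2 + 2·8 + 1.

[0] 10 ≡ 2^(2 + 1) + 2 (base 2). Lift 3: 84. −1: 83.
[1] 83 ≡ 3^(3 + 1) + 2 (base 3). Lift 4: 1026. −1: 1025.
[2] 1025 ≡ 4^(4 + 1) + 1 (base 4). Lift 5: 15626. −1: 15625.
[3] 15625 ≡ 5^(5 + 1) (base 5). Lift 6: 279936. −1: 279935.
[4] 279935 ≡ 5·6^6 + 5·6^5 + 5·6^4 + 5·6^3 + 5·6^2 + 5·6 + 5 (base 6). Lift 7: 4215755. −1: 4215754.
[5] 4215754 ≡ 5·7^7 + 5·7^5 + 5·7^4 + 5·7^3 + 5·7^2 + 5·7 + 4 (base 7). Lift 8: 84073324. −1: 84073323.
[6] 84073323 ≡ 5·8^8 + 5·8^5 + 5·8^4 + 5·8^3 + 5·8^2 + 5·8 + 3 (base 8). Lift 9: 1937434593. −1: 1937434592.

5·8^8 + 5·8^5 + 5·8^4 + 5·8^3 + 5·8^2 + 5·8 + 3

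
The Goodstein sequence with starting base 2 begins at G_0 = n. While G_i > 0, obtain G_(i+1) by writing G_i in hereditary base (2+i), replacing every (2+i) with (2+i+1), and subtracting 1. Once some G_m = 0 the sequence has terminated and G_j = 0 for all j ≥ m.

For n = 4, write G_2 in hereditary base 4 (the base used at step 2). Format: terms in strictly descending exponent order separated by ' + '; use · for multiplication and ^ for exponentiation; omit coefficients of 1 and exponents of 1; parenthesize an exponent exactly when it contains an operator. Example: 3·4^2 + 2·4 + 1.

base 2: 4 = 2^2; at 3: 3^3 = 27; next = 26
base 3: 26 = 2·3^2 + 2·3 + 2; at 4: 2·4^2 + 2·4 + 2 = 42; next = 41
base 4: 41 = 2·4^2 + 2·4 + 1; at 5: 2·5^2 + 2·5 + 1 = 61; next = 60

2·4^2 + 2·4 + 1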